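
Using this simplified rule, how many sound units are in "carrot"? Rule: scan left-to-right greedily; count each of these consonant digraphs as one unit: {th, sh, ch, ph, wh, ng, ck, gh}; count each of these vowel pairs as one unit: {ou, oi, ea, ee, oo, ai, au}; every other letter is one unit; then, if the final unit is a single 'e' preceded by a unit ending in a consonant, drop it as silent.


Word: "carrot" (6 letters)
Left-to-right scan:
  (1) 'c' (letter)
  (2) 'a' (letter)
  (3) 'r' (letter)
  (4) 'r' (letter)
  (5) 'o' (letter)
  (6) 't' (letter)
Units from scan: 6
Sound units = 6 units


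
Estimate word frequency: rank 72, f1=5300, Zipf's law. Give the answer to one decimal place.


Zipf's law: f(r) = f(1) / r
f(1) = 5300
f(72) = 5300 / 72
= 73.6 occurrences


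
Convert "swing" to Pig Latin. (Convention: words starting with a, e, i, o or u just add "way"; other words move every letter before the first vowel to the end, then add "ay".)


Word: "swing"
Starts with consonant(s) → move to end, add 'ay'
Consonant cluster: "sw"
Pig Latin = "ingsway"


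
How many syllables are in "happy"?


Word: "happy"
Syllable breakdown: hap · py
Counting: 2 parts
= 2 syllables


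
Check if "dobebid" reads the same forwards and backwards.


Word: "dobebid"
Reversed: "dibebod"
Forward == Backward? dobebid != dibebod
Palindrome = No


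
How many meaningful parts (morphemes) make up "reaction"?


Word: "reaction"
Morphemes: re- | act | -ion
Each morpheme carries meaning
= 3 morphemes


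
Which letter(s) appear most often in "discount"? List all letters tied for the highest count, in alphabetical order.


Word: "discount"
Letter counts:
  'c': 1
  'd': 1
  'i': 1
  'n': 1
  'o': 1
  's': 1
  't': 1
  'u': 1
Maximum count = 1
Most frequent = 'c', 'd', 'i', 'n', 'o', 's', 't', 'u' (1 time each)


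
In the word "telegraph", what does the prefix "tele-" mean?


Prefix: tele-
As in: telegraph -> tele- + graph
Meaning = distant


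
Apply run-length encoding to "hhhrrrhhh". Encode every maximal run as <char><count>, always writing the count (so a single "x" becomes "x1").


String: "hhhrrrhhh"
Scanning for consecutive runs:
  'h' x 3
  'r' x 3
  'h' x 3
RLE = "h3r3h3"


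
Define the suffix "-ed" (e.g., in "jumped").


Suffix: -ed
Example: jumped (jump + -ed)
Meaning = past tense


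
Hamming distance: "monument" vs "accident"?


Comparing character by character (same length = 8):
  Pos 0: 'm' vs 'a' !=
  Pos 1: 'o' vs 'c' !=
  Pos 2: 'n' vs 'c' !=
  Pos 3: 'u' vs 'i' !=
  Pos 4: 'm' vs 'd' !=
  Pos 5: 'e' vs 'e' =
  Pos 6: 'n' vs 'n' =
  Pos 7: 't' vs 't' =
Hamming distance = 5


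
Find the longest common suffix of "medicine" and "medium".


Word 1: "medicine"
Word 2: "medium"
Comparing from end:
  Pos -1: 'e' != 'm' (stop)
LCS = "" (length 0)


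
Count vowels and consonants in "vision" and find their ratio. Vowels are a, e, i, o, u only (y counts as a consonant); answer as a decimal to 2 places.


Word: "vision"
Vowels (a,e,i,o,u): 3
Consonants: 3
Ratio = 3/3
= 1.00


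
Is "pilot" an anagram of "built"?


Word 1: "built" → sorted: biltu
Word 2: "pilot" → sorted: ilopt
Same letters? biltu != ilopt
Anagram = No


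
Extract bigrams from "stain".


Word: "stain" (length 5)
Number of bigrams = 5 - 2 + 1 = 4
  Position 0: "st"
  Position 1: "ta"
  Position 2: "ai"
  Position 3: "in"
Bigrams = "st", "ta", "ai", "in"


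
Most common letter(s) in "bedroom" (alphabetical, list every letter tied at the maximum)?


Word: "bedroom"
Letter counts:
  'b': 1
  'd': 1
  'e': 1
  'm': 1
  'o': 2
  'r': 1
Maximum count = 2
Most frequent = 'o' (2 times each)


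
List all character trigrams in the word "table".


Word: "table" (length 5)
Number of trigrams = 5 - 3 + 1 = 3
  Position 0: "tab"
  Position 1: "abl"
  Position 2: "ble"
Trigrams = "tab", "abl", "ble"


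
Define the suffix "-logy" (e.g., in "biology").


Suffix: -logy
As in: biology -> bio- + -logy
Meaning = study of


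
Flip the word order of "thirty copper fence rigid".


Original: "thirty copper fence rigid"
Words (1..n): thirty | copper | fence | rigid
Reversed (n..1): rigid | fence | copper | thirty
Result = "rigid fence copper thirty"


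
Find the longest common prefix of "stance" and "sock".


Word 1: "stance"
Word 2: "sock"
Comparing from start:
  Pos 0: 's' == 's'
  Pos 1: 't' != 'o' (stop)
LCP = "s" (length 1)


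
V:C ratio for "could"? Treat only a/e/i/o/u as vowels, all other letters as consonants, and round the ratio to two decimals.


Word: "could"
Vowels (a,e,i,o,u): 2
Consonants: 3
Ratio = 2/3
= 0.67


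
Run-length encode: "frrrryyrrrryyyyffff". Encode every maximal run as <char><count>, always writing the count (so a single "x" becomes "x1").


String: "frrrryyrrrryyyyffff"
Scanning for consecutive runs:
  'f' x 1
  'r' x 4
  'y' x 2
  'r' x 4
  'y' x 4
  'f' x 4
RLE = "f1r4y2r4y4f4"


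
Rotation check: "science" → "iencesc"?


Word: "science", Candidate: "iencesc"
Method: check if candidate is substring of word+word
"sciencescience" contains "iencesc"? Yes
Is rotation = Yes


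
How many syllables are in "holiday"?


Word: "holiday"
Syllable breakdown: hol / i / day
Counting: 3 parts
= 3 syllables


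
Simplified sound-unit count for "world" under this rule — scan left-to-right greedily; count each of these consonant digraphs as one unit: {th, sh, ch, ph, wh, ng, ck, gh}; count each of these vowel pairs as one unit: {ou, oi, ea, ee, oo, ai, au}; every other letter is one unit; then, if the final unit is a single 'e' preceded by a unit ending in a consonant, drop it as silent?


Word: "world" (5 letters)
Left-to-right scan:
  1. 'w' (letter)
  2. 'o' (letter)
  3. 'r' (letter)
  4. 'l' (letter)
  5. 'd' (letter)
Units from scan: 5
Sound units = 5 units


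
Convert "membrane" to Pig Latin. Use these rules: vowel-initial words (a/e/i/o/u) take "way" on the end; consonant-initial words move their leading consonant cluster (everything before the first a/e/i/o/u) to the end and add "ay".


Word: "membrane"
Starts with consonant(s) → move to end, add 'ay'
Consonant cluster: "m"
Pig Latin = "embranemay"


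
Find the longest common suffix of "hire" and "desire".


Word 1: "hire"
Word 2: "desire"
Comparing from end:
  Pos -1: 'e' == 'e'
  Pos -2: 'r' == 'r'
  Pos -3: 'i' == 'i'
  Pos -4: 'h' != 's' (stop)
LCS = "ire" (length 3)


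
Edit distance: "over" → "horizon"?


Word 1: "over" (length 4)
Word 2: "horizon" (length 7)
One optimal edit sequence (insert/delete/substitute each cost 1):
  1. insert 'h'  (+1)
  2. keep 'o'
  3. insert 'r'  (+1)
  4. insert 'i'  (+1)
  5. substitute 'v' -> 'z'  (+1)
  6. substitute 'e' -> 'o'  (+1)
  7. substitute 'r' -> 'n'  (+1)
Total edit operations: 6
Edit distance = 6


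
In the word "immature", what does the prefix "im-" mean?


Prefix: im-
Example: immature = im- + mature
Meaning = not / into


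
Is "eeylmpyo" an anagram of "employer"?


Word 1: "employer" → sorted: eelmopry
Word 2: "eeylmpyo" → sorted: eelmopyy
Same letters? eelmopry != eelmopyy
Anagram = No


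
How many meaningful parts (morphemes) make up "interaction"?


Word: "interaction"
Morphemes: inter- / act / -ion
Each morpheme carries meaning
= 3 morphemes


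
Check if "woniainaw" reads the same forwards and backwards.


Word: "woniainaw"
Reversed: "waniainow"
Forward == Backward? woniainaw != waniainow
Palindrome = No


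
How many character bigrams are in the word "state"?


Word: "state" (length 5)
Number of 2-grams = length - 2 + 1 = 5 - 2 + 1
= 4


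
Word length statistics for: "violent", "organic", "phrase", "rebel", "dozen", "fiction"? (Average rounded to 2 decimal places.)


Lengths: "violent"=7, "organic"=7, "phrase"=6, "rebel"=5, "dozen"=5, "fiction"=7
Sum = 37, Count = 6
Average = 37/6 = 6.17
= avg=6.17, min=5, max=7


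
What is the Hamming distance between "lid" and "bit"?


Comparing character by character (same length = 3):
  Pos 0: 'l' vs 'b' !=
  Pos 1: 'i' vs 'i' =
  Pos 2: 'd' vs 't' !=
Hamming distance = 2


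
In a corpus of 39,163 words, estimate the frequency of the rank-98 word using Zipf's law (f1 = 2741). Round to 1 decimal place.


Zipf's law: f(r) = f(1) / r
f(1) = 2741
f(98) = 2741 / 98
= 28.0 occurrences


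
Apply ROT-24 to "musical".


Word: "musical"
Shift: 24
Each letter → (letter + shift) mod 26:
  'm' (12) + 24 = 10 → 'k'
  'u' (20) + 24 = 18 → 's'
  's' (18) + 24 = 16 → 'q'
  'i' (8) + 24 = 6 → 'g'
  'c' (2) + 24 = 0 → 'a'
  'a' (0) + 24 = 24 → 'y'
  'l' (11) + 24 = 9 → 'j'
Result = "ksqgayj"


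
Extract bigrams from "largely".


Word: "largely" (length 7)
Number of bigrams = 7 - 2 + 1 = 6
  Position 0: "la"
  Position 1: "ar"
  Position 2: "rg"
  Position 3: "ge"
  Position 4: "el"
  Position 5: "ly"
Bigrams = "la", "ar", "rg", "ge", "el", "ly"


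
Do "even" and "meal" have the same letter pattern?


Pattern of "even": [0, 1, 0, 2]
Pattern of "meal": [0, 1, 2, 3]
Patterns do not match
Same pattern = No


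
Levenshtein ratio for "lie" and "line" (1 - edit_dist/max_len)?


Word 1: "lie" (length 3)
Word 2: "line" (length 4)
One optimal edit sequence:
  1. keep 'l'
  2. keep 'i'
  3. insert 'n'  (+1)
  4. keep 'e'
Edit distance = 1
Max length = max(3, 4) = 4
Similarity = 1 - 1/4
= 0.7500


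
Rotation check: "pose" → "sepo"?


Word: "pose", Candidate: "sepo"
Method: check if candidate is substring of word+word
"posepose" contains "sepo"? Yes
Is rotation = Yes


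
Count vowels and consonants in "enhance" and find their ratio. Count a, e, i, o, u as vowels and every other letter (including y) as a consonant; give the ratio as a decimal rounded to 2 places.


Word: "enhance"
Vowels (a,e,i,o,u): 3
Consonants: 4
Ratio = 3/4
= 0.75


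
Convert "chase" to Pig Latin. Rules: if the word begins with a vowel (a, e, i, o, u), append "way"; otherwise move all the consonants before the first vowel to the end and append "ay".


Word: "chase"
Starts with consonant(s) → move to end, add 'ay'
Consonant cluster: "ch"
Pig Latin = "asechay"


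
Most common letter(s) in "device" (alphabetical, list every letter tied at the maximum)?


Word: "device"
Letter counts:
  'c': 1
  'd': 1
  'e': 2
  'i': 1
  'v': 1
Maximum count = 2
Most frequent = 'e' (2 times each)


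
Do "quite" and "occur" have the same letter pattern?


Pattern of "quite": [0, 1, 2, 3, 4]
Pattern of "occur": [0, 1, 1, 2, 3]
Patterns do not match
Same pattern = No


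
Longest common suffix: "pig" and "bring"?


Word 1: "pig"
Word 2: "bring"
Comparing from end:
  Pos -1: 'g' == 'g'
  Pos -2: 'i' != 'n' (stop)
LCS = "g" (length 1)


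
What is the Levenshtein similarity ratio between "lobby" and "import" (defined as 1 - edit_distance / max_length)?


Word 1: "lobby" (length 5)
Word 2: "import" (length 6)
One optimal edit sequence:
  1. insert 'i'  (+1)
  2. substitute 'l' -> 'm'  (+1)
  3. substitute 'o' -> 'p'  (+1)
  4. substitute 'b' -> 'o'  (+1)
  5. substitute 'b' -> 'r'  (+1)
  6. substitute 'y' -> 't'  (+1)
Edit distance = 6
Max length = max(5, 6) = 6
Similarity = 1 - 6/6
= 0.0000


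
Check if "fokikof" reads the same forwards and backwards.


Word: "fokikof"
Reversed: "fokikof"
Forward == Backward? fokikof == fokikof
Palindrome = Yes


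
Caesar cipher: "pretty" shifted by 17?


Word: "pretty"
Shift: 17
Each letter → (letter + shift) mod 26:
  'p' (15) + 17 = 6 → 'g'
  'r' (17) + 17 = 8 → 'i'
  'e' (4) + 17 = 21 → 'v'
  't' (19) + 17 = 10 → 'k'
  't' (19) + 17 = 10 → 'k'
  'y' (24) + 17 = 15 → 'p'
Result = "givkkp"


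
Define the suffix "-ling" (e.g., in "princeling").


Suffix: -ling
Example: princeling = prince + -ling
Meaning = small / young


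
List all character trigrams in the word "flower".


Word: "flower" (length 6)
Number of trigrams = 6 - 3 + 1 = 4
  Position 0: "flo"
  Position 1: "low"
  Position 2: "owe"
  Position 3: "wer"
Trigrams = "flo", "low", "owe", "wer"


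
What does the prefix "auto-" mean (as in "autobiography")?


Prefix: auto-
As in: autobiography -> auto- + biography
Meaning = self


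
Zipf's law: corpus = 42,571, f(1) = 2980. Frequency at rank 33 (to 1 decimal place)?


Zipf's law: f(r) = f(1) / r
f(1) = 2980
f(33) = 2980 / 33
= 90.3 occurrences


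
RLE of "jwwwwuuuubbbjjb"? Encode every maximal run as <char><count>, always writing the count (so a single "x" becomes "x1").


String: "jwwwwuuuubbbjjb"
Scanning for consecutive runs:
  'j' x 1
  'w' x 4
  'u' x 4
  'b' x 3
  'j' x 2
  'b' x 1
RLE = "j1w4u4b3j2b1"


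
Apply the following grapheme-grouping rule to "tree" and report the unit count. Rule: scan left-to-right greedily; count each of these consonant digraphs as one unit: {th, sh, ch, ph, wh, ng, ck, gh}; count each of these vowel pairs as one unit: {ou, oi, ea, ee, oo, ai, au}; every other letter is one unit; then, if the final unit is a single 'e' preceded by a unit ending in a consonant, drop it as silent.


Word: "tree" (4 letters)
Left-to-right scan:
  1. 't' (letter)
  2. 'r' (letter)
  3. 'ee' (vowel-pair)
Units from scan: 3
Sound units = 3 units


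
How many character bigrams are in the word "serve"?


Word: "serve" (length 5)
Number of 2-grams = length - 2 + 1 = 5 - 2 + 1
= 4


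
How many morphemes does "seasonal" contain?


Word: "seasonal"
Morphemes: season + -al
Each morpheme carries meaning
= 2 morphemes


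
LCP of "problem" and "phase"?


Word 1: "problem"
Word 2: "phase"
Comparing from start:
  Pos 0: 'p' == 'p'
  Pos 1: 'r' != 'h' (stop)
LCP = "p" (length 1)


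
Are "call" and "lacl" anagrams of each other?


Word 1: "call" → sorted: acll
Word 2: "lacl" → sorted: acll
Same letters? acll == acll
Anagram = Yes


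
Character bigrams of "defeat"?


Word: "defeat" (length 6)
Number of bigrams = 6 - 2 + 1 = 5
  Position 0: "de"
  Position 1: "ef"
  Position 2: "fe"
  Position 3: "ea"
  Position 4: "at"
Bigrams = "de", "ef", "fe", "ea", "at"


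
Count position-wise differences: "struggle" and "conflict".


Comparing character by character (same length = 8):
  Pos 0: 's' vs 'c' !=
  Pos 1: 't' vs 'o' !=
  Pos 2: 'r' vs 'n' !=
  Pos 3: 'u' vs 'f' !=
  Pos 4: 'g' vs 'l' !=
  Pos 5: 'g' vs 'i' !=
  Pos 6: 'l' vs 'c' !=
  Pos 7: 'e' vs 't' !=
Hamming distance = 8


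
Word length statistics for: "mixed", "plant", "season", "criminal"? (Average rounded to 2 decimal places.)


Lengths: "mixed"=5, "plant"=5, "season"=6, "criminal"=8
Sum = 24, Count = 4
Average = 24/4 = 6.00
= avg=6.00, min=5, max=8


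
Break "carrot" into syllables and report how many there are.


Word: "carrot"
Syllable breakdown: car · rot
Counting: 2 parts
= 2 syllables


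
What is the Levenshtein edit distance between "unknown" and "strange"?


Word 1: "unknown" (length 7)
Word 2: "strange" (length 7)
One optimal edit sequence (insert/delete/substitute each cost 1):
  1. substitute 'u' -> 's'  (+1)
  2. substitute 'n' -> 't'  (+1)
  3. substitute 'k' -> 'r'  (+1)
  4. substitute 'n' -> 'a'  (+1)
  5. substitute 'o' -> 'n'  (+1)
  6. substitute 'w' -> 'g'  (+1)
  7. substitute 'n' -> 'e'  (+1)
Total edit operations: 7
Edit distance = 7


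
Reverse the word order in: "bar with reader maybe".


Original: "bar with reader maybe"
Words (1..n): bar | with | reader | maybe
Reversed (n..1): maybe | reader | with | bar
Result = "maybe reader with bar"


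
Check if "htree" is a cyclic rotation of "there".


Word: "there", Candidate: "htree"
Method: check if candidate is substring of word+word
"therethere" contains "htree"? No
Is rotation = No


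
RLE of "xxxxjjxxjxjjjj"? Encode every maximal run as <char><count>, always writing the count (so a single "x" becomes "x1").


String: "xxxxjjxxjxjjjj"
Scanning for consecutive runs:
  'x' x 4
  'j' x 2
  'x' x 2
  'j' x 1
  'x' x 1
  'j' x 4
RLE = "x4j2x2j1x1j4"


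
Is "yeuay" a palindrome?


Word: "yeuay"
Reversed: "yauey"
Forward == Backward? yeuay != yauey
Palindrome = No


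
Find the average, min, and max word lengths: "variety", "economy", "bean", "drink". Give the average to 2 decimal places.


Lengths: "variety"=7, "economy"=7, "bean"=4, "drink"=5
Sum = 23, Count = 4
Average = 23/4 = 5.75
= avg=5.75, min=4, max=7


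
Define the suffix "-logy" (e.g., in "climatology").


Suffix: -logy
As in: climatology -> climate + -logy, with a spelling change
Meaning = study of


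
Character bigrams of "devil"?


Word: "devil" (length 5)
Number of bigrams = 5 - 2 + 1 = 4
  Position 0: "de"
  Position 1: "ev"
  Position 2: "vi"
  Position 3: "il"
Bigrams = "de", "ev", "vi", "il"


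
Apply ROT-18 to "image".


Word: "image"
Shift: 18
Each letter → (letter + shift) mod 26:
  'i' (8) + 18 = 0 → 'a'
  'm' (12) + 18 = 4 → 'e'
  'a' (0) + 18 = 18 → 's'
  'g' (6) + 18 = 24 → 'y'
  'e' (4) + 18 = 22 → 'w'
Result = "aesyw"


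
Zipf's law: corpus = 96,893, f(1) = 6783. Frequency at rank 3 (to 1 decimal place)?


Zipf's law: f(r) = f(1) / r
f(1) = 6783
f(3) = 6783 / 3
= 2261.0 occurrences


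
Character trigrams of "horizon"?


Word: "horizon" (length 7)
Number of trigrams = 7 - 3 + 1 = 5
  Position 0: "hor"
  Position 1: "ori"
  Position 2: "riz"
  Position 3: "izo"
  Position 4: "zon"
Trigrams = "hor", "ori", "riz", "izo", "zon"


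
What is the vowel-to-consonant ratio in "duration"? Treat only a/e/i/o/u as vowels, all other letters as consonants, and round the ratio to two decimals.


Word: "duration"
Vowels (a,e,i,o,u): 4
Consonants: 4
Ratio = 4/4
= 1.00


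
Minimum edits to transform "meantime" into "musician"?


Word 1: "meantime" (length 8)
Word 2: "musician" (length 8)
One optimal edit sequence (insert/delete/substitute each cost 1):
  1. keep 'm'
  2. substitute 'e' -> 'u'  (+1)
  3. substitute 'a' -> 's'  (+1)
  4. substitute 'n' -> 'i'  (+1)
  5. substitute 't' -> 'c'  (+1)
  6. keep 'i'
  7. substitute 'm' -> 'a'  (+1)
  8. substitute 'e' -> 'n'  (+1)
Total edit operations: 6
Edit distance = 6


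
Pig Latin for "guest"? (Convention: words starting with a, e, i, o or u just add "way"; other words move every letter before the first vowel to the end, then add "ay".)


Word: "guest"
Starts with consonant(s) → move to end, add 'ay'
Consonant cluster: "g"
Pig Latin = "uestgay"


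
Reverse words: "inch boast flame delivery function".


Original: "inch boast flame delivery function"
Words (1..n): inch | boast | flame | delivery | function
Reversed (n..1): function | delivery | flame | boast | inch
Result = "function delivery flame boast inch"


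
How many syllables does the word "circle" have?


Word: "circle"
Syllable breakdown: cir / cle
Counting: 2 parts
= 2 syllables


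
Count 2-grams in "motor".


Word: "motor" (length 5)
Number of 2-grams = length - 2 + 1 = 5 - 2 + 1
= 4


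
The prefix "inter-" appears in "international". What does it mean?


Prefix: inter-
Example: international (inter- + national)
Meaning = between


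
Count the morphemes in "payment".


Word: "payment"
Morphemes: pay / -ment
Each morpheme carries meaning
= 2 morphemes


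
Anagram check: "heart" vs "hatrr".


Word 1: "heart" → sorted: aehrt
Word 2: "hatrr" → sorted: ahrrt
Same letters? aehrt != ahrrt
Anagram = No


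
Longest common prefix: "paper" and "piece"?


Word 1: "paper"
Word 2: "piece"
Comparing from start:
  Pos 0: 'p' == 'p'
  Pos 1: 'a' != 'i' (stop)
LCP = "p" (length 1)


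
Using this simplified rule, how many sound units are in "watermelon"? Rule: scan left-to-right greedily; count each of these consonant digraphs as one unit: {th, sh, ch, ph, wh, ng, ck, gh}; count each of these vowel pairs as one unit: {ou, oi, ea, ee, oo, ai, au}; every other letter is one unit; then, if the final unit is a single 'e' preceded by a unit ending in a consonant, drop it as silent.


Word: "watermelon" (10 letters)
Left-to-right scan:
  1. 'w' (letter)
  2. 'a' (letter)
  3. 't' (letter)
  4. 'e' (letter)
  5. 'r' (letter)
  6. 'm' (letter)
  7. 'e' (letter)
  8. 'l' (letter)
  9. 'o' (letter)
  10. 'n' (letter)
Units from scan: 10
Sound units = 10 units


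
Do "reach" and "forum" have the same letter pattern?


Pattern of "reach": [0, 1, 2, 3, 4]
Pattern of "forum": [0, 1, 2, 3, 4]
Patterns match
Same pattern = Yes


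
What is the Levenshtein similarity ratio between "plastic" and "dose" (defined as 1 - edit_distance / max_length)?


Word 1: "plastic" (length 7)
Word 2: "dose" (length 4)
One optimal edit sequence:
  1. delete 'p'  (+1)
  2. substitute 'l' -> 'd'  (+1)
  3. substitute 'a' -> 'o'  (+1)
  4. keep 's'
  5. delete 't'  (+1)
  6. delete 'i'  (+1)
  7. substitute 'c' -> 'e'  (+1)
Edit distance = 6
Max length = max(7, 4) = 7
Similarity = 1 - 6/7
= 0.1429


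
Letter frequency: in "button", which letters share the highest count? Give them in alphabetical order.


Word: "button"
Letter counts:
  'b': 1
  'n': 1
  'o': 1
  't': 2
  'u': 1
Maximum count = 2
Most frequent = 't' (2 times each)


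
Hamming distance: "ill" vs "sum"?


Comparing character by character (same length = 3):
  Pos 0: 'i' vs 's' !=
  Pos 1: 'l' vs 'u' !=
  Pos 2: 'l' vs 'm' !=
Hamming distance = 3


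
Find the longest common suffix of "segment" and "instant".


Word 1: "segment"
Word 2: "instant"
Comparing from end:
  Pos -1: 't' == 't'
  Pos -2: 'n' == 'n'
  Pos -3: 'e' != 'a' (stop)
LCS = "nt" (length 2)


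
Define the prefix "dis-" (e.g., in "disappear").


Prefix: dis-
As in: disappear -> dis- + appear
Meaning = not / opposite


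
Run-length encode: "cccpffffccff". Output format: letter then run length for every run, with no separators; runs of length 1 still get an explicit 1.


String: "cccpffffccff"
Scanning for consecutive runs:
  'c' x 3
  'p' x 1
  'f' x 4
  'c' x 2
  'f' x 2
RLE = "c3p1f4c2f2"


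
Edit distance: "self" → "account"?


Word 1: "self" (length 4)
Word 2: "account" (length 7)
One optimal edit sequence (insert/delete/substitute each cost 1):
  1. insert 'a'  (+1)
  2. insert 'c'  (+1)
  3. insert 'c'  (+1)
  4. substitute 's' -> 'o'  (+1)
  5. substitute 'e' -> 'u'  (+1)
  6. substitute 'l' -> 'n'  (+1)
  7. substitute 'f' -> 't'  (+1)
Total edit operations: 7
Edit distance = 7


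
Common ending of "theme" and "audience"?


Word 1: "theme"
Word 2: "audience"
Comparing from end:
  Pos -1: 'e' == 'e'
  Pos -2: 'm' != 'c' (stop)
LCS = "e" (length 1)


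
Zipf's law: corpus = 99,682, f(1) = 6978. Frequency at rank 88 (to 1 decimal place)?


Zipf's law: f(r) = f(1) / r
f(1) = 6978
f(88) = 6978 / 88
= 79.3 occurrences


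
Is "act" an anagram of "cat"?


Word 1: "cat" → sorted: act
Word 2: "act" → sorted: act
Same letters? act == act
Anagram = Yes


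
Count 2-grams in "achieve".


Word: "achieve" (length 7)
Number of 2-grams = length - 2 + 1 = 7 - 2 + 1
= 6


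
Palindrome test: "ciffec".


Word: "ciffec"
Reversed: "ceffic"
Forward == Backward? ciffec != ceffic
Palindrome = No


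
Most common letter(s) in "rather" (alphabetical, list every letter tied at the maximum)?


Word: "rather"
Letter counts:
  'a': 1
  'e': 1
  'h': 1
  'r': 2
  't': 1
Maximum count = 2
Most frequent = 'r' (2 times each)


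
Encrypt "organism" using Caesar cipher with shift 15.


Word: "organism"
Shift: 15
Each letter → (letter + shift) mod 26:
  'o' (14) + 15 = 3 → 'd'
  'r' (17) + 15 = 6 → 'g'
  'g' (6) + 15 = 21 → 'v'
  'a' (0) + 15 = 15 → 'p'
  'n' (13) + 15 = 2 → 'c'
  'i' (8) + 15 = 23 → 'x'
  's' (18) + 15 = 7 → 'h'
  'm' (12) + 15 = 1 → 'b'
Result = "dgvpcxhb"


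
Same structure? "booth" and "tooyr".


Pattern of "booth": [0, 1, 1, 2, 3]
Pattern of "tooyr": [0, 1, 1, 2, 3]
Patterns match
Same pattern = Yes


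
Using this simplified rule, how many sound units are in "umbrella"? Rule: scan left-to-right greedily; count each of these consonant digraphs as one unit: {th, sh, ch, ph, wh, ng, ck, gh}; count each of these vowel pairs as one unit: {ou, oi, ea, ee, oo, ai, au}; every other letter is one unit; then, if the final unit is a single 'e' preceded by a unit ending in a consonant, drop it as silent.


Word: "umbrella" (8 letters)
Left-to-right scan:
  1. 'u' (letter)
  2. 'm' (letter)
  3. 'b' (letter)
  4. 'r' (letter)
  5. 'e' (letter)
  6. 'l' (letter)
  7. 'l' (letter)
  8. 'a' (letter)
Units from scan: 8
Sound units = 8 units


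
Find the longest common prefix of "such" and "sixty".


Word 1: "such"
Word 2: "sixty"
Comparing from start:
  Pos 0: 's' == 's'
  Pos 1: 'u' != 'i' (stop)
LCP = "s" (length 1)


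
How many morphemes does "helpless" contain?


Word: "helpless"
Morphemes: help | -less
Each morpheme carries meaning
= 2 morphemes


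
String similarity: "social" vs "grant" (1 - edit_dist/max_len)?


Word 1: "social" (length 6)
Word 2: "grant" (length 5)
One optimal edit sequence:
  1. delete 's'  (+1)
  2. substitute 'o' -> 'g'  (+1)
  3. substitute 'c' -> 'r'  (+1)
  4. substitute 'i' -> 'a'  (+1)
  5. substitute 'a' -> 'n'  (+1)
  6. substitute 'l' -> 't'  (+1)
Edit distance = 6
Max length = max(6, 5) = 6
Similarity = 1 - 6/6
= 0.0000


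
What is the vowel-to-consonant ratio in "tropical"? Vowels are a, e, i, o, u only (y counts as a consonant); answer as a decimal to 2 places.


Word: "tropical"
Vowels (a,e,i,o,u): 3
Consonants: 5
Ratio = 3/5
= 0.60


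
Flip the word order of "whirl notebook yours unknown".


Original: "whirl notebook yours unknown"
Words (1..n): whirl | notebook | yours | unknown
Reversed (n..1): unknown | yours | notebook | whirl
Result = "unknown yours notebook whirl"


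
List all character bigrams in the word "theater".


Word: "theater" (length 7)
Number of bigrams = 7 - 2 + 1 = 6
  Position 0: "th"
  Position 1: "he"
  Position 2: "ea"
  Position 3: "at"
  Position 4: "te"
  Position 5: "er"
Bigrams = "th", "he", "ea", "at", "te", "er"


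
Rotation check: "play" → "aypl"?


Word: "play", Candidate: "aypl"
Method: check if candidate is substring of word+word
"playplay" contains "aypl"? Yes
Is rotation = Yes


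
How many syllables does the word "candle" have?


Word: "candle"
Syllable breakdown: can | dle
Counting: 2 parts
= 2 syllables


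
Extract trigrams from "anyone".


Word: "anyone" (length 6)
Number of trigrams = 6 - 3 + 1 = 4
  Position 0: "any"
  Position 1: "nyo"
  Position 2: "yon"
  Position 3: "one"
Trigrams = "any", "nyo", "yon", "one"


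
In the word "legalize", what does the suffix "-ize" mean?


Suffix: -ize
Example: legalize = legal + -ize
Meaning = to make


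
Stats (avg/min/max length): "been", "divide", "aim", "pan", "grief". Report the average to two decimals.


Lengths: "been"=4, "divide"=6, "aim"=3, "pan"=3, "grief"=5
Sum = 21, Count = 5
Average = 21/5 = 4.20
= avg=4.20, min=3, max=6


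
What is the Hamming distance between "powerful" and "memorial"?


Comparing character by character (same length = 8):
  Pos 0: 'p' vs 'm' !=
  Pos 1: 'o' vs 'e' !=
  Pos 2: 'w' vs 'm' !=
  Pos 3: 'e' vs 'o' !=
  Pos 4: 'r' vs 'r' =
  Pos 5: 'f' vs 'i' !=
  Pos 6: 'u' vs 'a' !=
  Pos 7: 'l' vs 'l' =
Hamming distance = 6


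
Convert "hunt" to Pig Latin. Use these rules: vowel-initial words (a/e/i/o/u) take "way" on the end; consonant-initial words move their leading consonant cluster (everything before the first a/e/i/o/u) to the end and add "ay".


Word: "hunt"
Starts with consonant(s) → move to end, add 'ay'
Consonant cluster: "h"
Pig Latin = "unthay"


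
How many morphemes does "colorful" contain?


Word: "colorful"
Morphemes: color / -ful
Each morpheme carries meaning
= 2 morphemes


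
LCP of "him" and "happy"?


Word 1: "him"
Word 2: "happy"
Comparing from start:
  Pos 0: 'h' == 'h'
  Pos 1: 'i' != 'a' (stop)
LCP = "h" (length 1)


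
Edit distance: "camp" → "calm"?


Word 1: "camp" (length 4)
Word 2: "calm" (length 4)
One optimal edit sequence (insert/delete/substitute each cost 1):
  1. keep 'c'
  2. keep 'a'
  3. substitute 'm' -> 'l'  (+1)
  4. substitute 'p' -> 'm'  (+1)
Total edit operations: 2
Edit distance = 2


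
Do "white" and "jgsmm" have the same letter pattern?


Pattern of "white": [0, 1, 2, 3, 4]
Pattern of "jgsmm": [0, 1, 2, 3, 3]
Patterns do not match
Same pattern = No


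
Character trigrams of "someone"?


Word: "someone" (length 7)
Number of trigrams = 7 - 3 + 1 = 5
  Position 0: "som"
  Position 1: "ome"
  Position 2: "meo"
  Position 3: "eon"
  Position 4: "one"
Trigrams = "som", "ome", "meo", "eon", "one"


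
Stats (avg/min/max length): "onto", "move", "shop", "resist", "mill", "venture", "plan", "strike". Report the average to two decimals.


Lengths: "onto"=4, "move"=4, "shop"=4, "resist"=6, "mill"=4, "venture"=7, "plan"=4, "strike"=6
Sum = 39, Count = 8
Average = 39/8 = 4.88
= avg=4.88, min=4, max=7


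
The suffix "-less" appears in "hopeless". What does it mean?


Suffix: -less
As in: hopeless -> hope + -less
Meaning = without


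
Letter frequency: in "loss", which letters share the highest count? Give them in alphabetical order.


Word: "loss"
Letter counts:
  'l': 1
  'o': 1
  's': 2
Maximum count = 2
Most frequent = 's' (2 times each)


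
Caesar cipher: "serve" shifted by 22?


Word: "serve"
Shift: 22
Each letter → (letter + shift) mod 26:
  's' (18) + 22 = 14 → 'o'
  'e' (4) + 22 = 0 → 'a'
  'r' (17) + 22 = 13 → 'n'
  'v' (21) + 22 = 17 → 'r'
  'e' (4) + 22 = 0 → 'a'
Result = "oanra"


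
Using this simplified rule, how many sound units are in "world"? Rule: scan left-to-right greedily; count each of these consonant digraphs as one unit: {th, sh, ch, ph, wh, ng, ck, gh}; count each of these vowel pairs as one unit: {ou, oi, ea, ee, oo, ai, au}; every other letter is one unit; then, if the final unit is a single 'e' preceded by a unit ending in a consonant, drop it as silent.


Word: "world" (5 letters)
Left-to-right scan:
  (1) 'w' (letter)
  (2) 'o' (letter)
  (3) 'r' (letter)
  (4) 'l' (letter)
  (5) 'd' (letter)
Units from scan: 5
Sound units = 5 units


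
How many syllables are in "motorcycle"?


Word: "motorcycle"
Syllable breakdown: mo · tor · cy · cle
Counting: 4 parts
= 4 syllables


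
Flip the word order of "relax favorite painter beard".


Original: "relax favorite painter beard"
Words (1..n): relax | favorite | painter | beard
Reversed (n..1): beard | painter | favorite | relax
Result = "beard painter favorite relax"


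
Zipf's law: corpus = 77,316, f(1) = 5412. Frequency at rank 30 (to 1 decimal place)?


Zipf's law: f(r) = f(1) / r
f(1) = 5412
f(30) = 5412 / 30
= 180.4 occurrences


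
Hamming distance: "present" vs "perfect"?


Comparing character by character (same length = 7):
  Pos 0: 'p' vs 'p' =
  Pos 1: 'r' vs 'e' !=
  Pos 2: 'e' vs 'r' !=
  Pos 3: 's' vs 'f' !=
  Pos 4: 'e' vs 'e' =
  Pos 5: 'n' vs 'c' !=
  Pos 6: 't' vs 't' =
Hamming distance = 4


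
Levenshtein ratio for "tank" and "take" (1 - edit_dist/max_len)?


Word 1: "tank" (length 4)
Word 2: "take" (length 4)
One optimal edit sequence:
  1. keep 't'
  2. keep 'a'
  3. substitute 'n' -> 'k'  (+1)
  4. substitute 'k' -> 'e'  (+1)
Edit distance = 2
Max length = max(4, 4) = 4
Similarity = 1 - 2/4
= 0.5000


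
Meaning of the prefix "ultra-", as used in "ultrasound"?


Prefix: ultra-
As in: ultrasound -> ultra- + sound
Meaning = beyond


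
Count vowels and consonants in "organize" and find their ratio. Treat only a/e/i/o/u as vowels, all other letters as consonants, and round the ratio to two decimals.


Word: "organize"
Vowels (a,e,i,o,u): 4
Consonants: 4
Ratio = 4/4
= 1.00


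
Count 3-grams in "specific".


Word: "specific" (length 8)
Number of 3-grams = length - 3 + 1 = 8 - 3 + 1
= 6


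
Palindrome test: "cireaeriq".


Word: "cireaeriq"
Reversed: "qireaeric"
Forward == Backward? cireaeriq != qireaeric
Palindrome = No


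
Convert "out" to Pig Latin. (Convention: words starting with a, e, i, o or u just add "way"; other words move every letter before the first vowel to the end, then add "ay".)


Word: "out"
Starts with vowel → add 'way'
Pig Latin = "outway"


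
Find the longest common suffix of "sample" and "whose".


Word 1: "sample"
Word 2: "whose"
Comparing from end:
  Pos -1: 'e' == 'e'
  Pos -2: 'l' != 's' (stop)
LCS = "e" (length 1)


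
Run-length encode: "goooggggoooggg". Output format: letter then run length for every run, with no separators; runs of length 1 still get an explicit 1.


String: "goooggggoooggg"
Scanning for consecutive runs:
  'g' x 1
  'o' x 3
  'g' x 4
  'o' x 3
  'g' x 3
RLE = "g1o3g4o3g3"


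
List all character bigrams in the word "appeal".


Word: "appeal" (length 6)
Number of bigrams = 6 - 2 + 1 = 5
  Position 0: "ap"
  Position 1: "pp"
  Position 2: "pe"
  Position 3: "ea"
  Position 4: "al"
Bigrams = "ap", "pp", "pe", "ea", "al"


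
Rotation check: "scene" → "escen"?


Word: "scene", Candidate: "escen"
Method: check if candidate is substring of word+word
"scenescene" contains "escen"? Yes
Is rotation = Yes


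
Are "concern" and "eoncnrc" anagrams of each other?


Word 1: "concern" → sorted: ccennor
Word 2: "eoncnrc" → sorted: ccennor
Same letters? ccennor == ccennor
Anagram = Yes


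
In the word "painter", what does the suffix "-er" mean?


Suffix: -er
Example: painter (paint + -er)
Meaning = one who / more


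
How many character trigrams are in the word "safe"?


Word: "safe" (length 4)
Number of 3-grams = length - 3 + 1 = 4 - 3 + 1
= 2


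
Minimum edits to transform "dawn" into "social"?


Word 1: "dawn" (length 4)
Word 2: "social" (length 6)
One optimal edit sequence (insert/delete/substitute each cost 1):
  1. insert 's'  (+1)
  2. insert 'o'  (+1)
  3. substitute 'd' -> 'c'  (+1)
  4. substitute 'a' -> 'i'  (+1)
  5. substitute 'w' -> 'a'  (+1)
  6. substitute 'n' -> 'l'  (+1)
Total edit operations: 6
Edit distance = 6


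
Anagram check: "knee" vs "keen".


Word 1: "knee" → sorted: eekn
Word 2: "keen" → sorted: eekn
Same letters? eekn == eekn
Anagram = Yes


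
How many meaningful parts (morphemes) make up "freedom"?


Word: "freedom"
Morphemes: free | -dom
Each morpheme carries meaning
= 2 morphemes


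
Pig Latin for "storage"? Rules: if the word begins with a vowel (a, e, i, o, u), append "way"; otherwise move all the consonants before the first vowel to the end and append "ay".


Word: "storage"
Starts with consonant(s) → move to end, add 'ay'
Consonant cluster: "st"
Pig Latin = "oragestay"


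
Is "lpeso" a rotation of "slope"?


Word: "slope", Candidate: "lpeso"
Method: check if candidate is substring of word+word
"slopeslope" contains "lpeso"? No
Is rotation = No


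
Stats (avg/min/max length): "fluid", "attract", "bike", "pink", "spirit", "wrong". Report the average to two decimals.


Lengths: "fluid"=5, "attract"=7, "bike"=4, "pink"=4, "spirit"=6, "wrong"=5
Sum = 31, Count = 6
Average = 31/6 = 5.17
= avg=5.17, min=4, max=7


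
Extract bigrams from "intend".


Word: "intend" (length 6)
Number of bigrams = 6 - 2 + 1 = 5
  Position 0: "in"
  Position 1: "nt"
  Position 2: "te"
  Position 3: "en"
  Position 4: "nd"
Bigrams = "in", "nt", "te", "en", "nd"


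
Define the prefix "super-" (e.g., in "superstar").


Prefix: super-
Example: superstar = super- + star
Meaning = above / beyond


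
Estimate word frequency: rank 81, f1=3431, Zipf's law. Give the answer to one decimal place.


Zipf's law: f(r) = f(1) / r
f(1) = 3431
f(81) = 3431 / 81
= 42.4 occurrences


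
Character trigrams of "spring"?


Word: "spring" (length 6)
Number of trigrams = 6 - 3 + 1 = 4
  Position 0: "spr"
  Position 1: "pri"
  Position 2: "rin"
  Position 3: "ing"
Trigrams = "spr", "pri", "rin", "ing"


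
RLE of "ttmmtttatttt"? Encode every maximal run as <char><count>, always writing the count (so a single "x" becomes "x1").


String: "ttmmtttatttt"
Scanning for consecutive runs:
  't' x 2
  'm' x 2
  't' x 3
  'a' x 1
  't' x 4
RLE = "t2m2t3a1t4"


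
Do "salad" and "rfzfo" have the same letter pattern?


Pattern of "salad": [0, 1, 2, 1, 3]
Pattern of "rfzfo": [0, 1, 2, 1, 3]
Patterns match
Same pattern = Yes


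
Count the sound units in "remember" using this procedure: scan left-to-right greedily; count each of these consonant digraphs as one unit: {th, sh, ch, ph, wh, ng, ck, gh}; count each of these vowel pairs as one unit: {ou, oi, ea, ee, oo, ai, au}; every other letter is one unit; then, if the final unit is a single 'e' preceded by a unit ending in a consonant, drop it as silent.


Word: "remember" (8 letters)
Left-to-right scan:
  (1) 'r' (letter)
  (2) 'e' (letter)
  (3) 'm' (letter)
  (4) 'e' (letter)
  (5) 'm' (letter)
  (6) 'b' (letter)
  (7) 'e' (letter)
  (8) 'r' (letter)
Units from scan: 8
Sound units = 8 units


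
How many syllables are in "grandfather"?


Word: "grandfather"
Syllable breakdown: grand · fa · ther
Counting: 3 parts
= 3 syllables


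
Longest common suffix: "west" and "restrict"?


Word 1: "west"
Word 2: "restrict"
Comparing from end:
  Pos -1: 't' == 't'
  Pos -2: 's' != 'c' (stop)
LCS = "t" (length 1)


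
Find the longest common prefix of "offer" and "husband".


Word 1: "offer"
Word 2: "husband"
Comparing from start:
  Pos 0: 'o' != 'h' (stop)
LCP = "" (length 0)


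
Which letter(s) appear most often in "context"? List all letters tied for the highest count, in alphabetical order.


Word: "context"
Letter counts:
  'c': 1
  'e': 1
  'n': 1
  'o': 1
  't': 2
  'x': 1
Maximum count = 2
Most frequent = 't' (2 times each)


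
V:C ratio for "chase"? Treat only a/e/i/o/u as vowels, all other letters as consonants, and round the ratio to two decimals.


Word: "chase"
Vowels (a,e,i,o,u): 2
Consonants: 3
Ratio = 2/3
= 0.67


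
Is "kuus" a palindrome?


Word: "kuus"
Reversed: "suuk"
Forward == Backward? kuus != suuk
Palindrome = No


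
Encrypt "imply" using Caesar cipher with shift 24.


Word: "imply"
Shift: 24
Each letter → (letter + shift) mod 26:
  'i' (8) + 24 = 6 → 'g'
  'm' (12) + 24 = 10 → 'k'
  'p' (15) + 24 = 13 → 'n'
  'l' (11) + 24 = 9 → 'j'
  'y' (24) + 24 = 22 → 'w'
Result = "gknjw"


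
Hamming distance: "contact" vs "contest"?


Comparing character by character (same length = 7):
  Pos 0: 'c' vs 'c' =
  Pos 1: 'o' vs 'o' =
  Pos 2: 'n' vs 'n' =
  Pos 3: 't' vs 't' =
  Pos 4: 'a' vs 'e' !=
  Pos 5: 'c' vs 's' !=
  Pos 6: 't' vs 't' =
Hamming distance = 2


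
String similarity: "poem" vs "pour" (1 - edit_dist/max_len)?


Word 1: "poem" (length 4)
Word 2: "pour" (length 4)
One optimal edit sequence:
  1. keep 'p'
  2. keep 'o'
  3. substitute 'e' -> 'u'  (+1)
  4. substitute 'm' -> 'r'  (+1)
Edit distance = 2
Max length = max(4, 4) = 4
Similarity = 1 - 2/4
= 0.5000


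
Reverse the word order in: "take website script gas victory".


Original: "take website script gas victory"
Words (1..n): take | website | script | gas | victory
Reversed (n..1): victory | gas | script | website | take
Result = "victory gas script website take"


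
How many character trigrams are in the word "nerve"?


Word: "nerve" (length 5)
Number of 3-grams = length - 3 + 1 = 5 - 3 + 1
= 3


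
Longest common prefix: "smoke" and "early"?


Word 1: "smoke"
Word 2: "early"
Comparing from start:
  Pos 0: 's' != 'e' (stop)
LCP = "" (length 0)


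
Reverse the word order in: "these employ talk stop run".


Original: "these employ talk stop run"
Words (1..n): these | employ | talk | stop | run
Reversed (n..1): run | stop | talk | employ | these
Result = "run stop talk employ these"
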